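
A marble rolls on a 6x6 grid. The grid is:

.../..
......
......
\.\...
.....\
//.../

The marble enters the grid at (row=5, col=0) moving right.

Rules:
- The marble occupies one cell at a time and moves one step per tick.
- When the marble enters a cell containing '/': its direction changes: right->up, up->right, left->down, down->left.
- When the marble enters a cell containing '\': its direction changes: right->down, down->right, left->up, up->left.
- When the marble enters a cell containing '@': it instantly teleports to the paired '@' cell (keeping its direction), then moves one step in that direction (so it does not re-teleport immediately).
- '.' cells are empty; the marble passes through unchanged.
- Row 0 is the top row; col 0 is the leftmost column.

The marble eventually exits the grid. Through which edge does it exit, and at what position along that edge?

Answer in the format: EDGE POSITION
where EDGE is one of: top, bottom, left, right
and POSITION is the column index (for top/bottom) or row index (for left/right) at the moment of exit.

Step 1: enter (5,0), '/' deflects right->up, move up to (4,0)
Step 2: enter (4,0), '.' pass, move up to (3,0)
Step 3: enter (3,0), '\' deflects up->left, move left to (3,-1)
Step 4: at (3,-1) — EXIT via left edge, pos 3

Answer: left 3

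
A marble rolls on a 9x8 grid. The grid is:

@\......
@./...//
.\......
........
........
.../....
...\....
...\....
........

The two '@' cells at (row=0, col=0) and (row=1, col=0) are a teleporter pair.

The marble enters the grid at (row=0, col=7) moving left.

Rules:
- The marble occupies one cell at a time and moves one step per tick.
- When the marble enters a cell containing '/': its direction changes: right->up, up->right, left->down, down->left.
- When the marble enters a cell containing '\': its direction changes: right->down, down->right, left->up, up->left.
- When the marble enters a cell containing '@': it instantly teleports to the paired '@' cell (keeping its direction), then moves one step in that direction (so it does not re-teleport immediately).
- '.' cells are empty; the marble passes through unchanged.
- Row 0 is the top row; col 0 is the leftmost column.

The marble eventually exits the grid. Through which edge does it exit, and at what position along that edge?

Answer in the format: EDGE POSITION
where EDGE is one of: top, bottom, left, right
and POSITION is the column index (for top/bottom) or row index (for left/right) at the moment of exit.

Step 1: enter (0,7), '.' pass, move left to (0,6)
Step 2: enter (0,6), '.' pass, move left to (0,5)
Step 3: enter (0,5), '.' pass, move left to (0,4)
Step 4: enter (0,4), '.' pass, move left to (0,3)
Step 5: enter (0,3), '.' pass, move left to (0,2)
Step 6: enter (0,2), '.' pass, move left to (0,1)
Step 7: enter (0,1), '\' deflects left->up, move up to (-1,1)
Step 8: at (-1,1) — EXIT via top edge, pos 1

Answer: top 1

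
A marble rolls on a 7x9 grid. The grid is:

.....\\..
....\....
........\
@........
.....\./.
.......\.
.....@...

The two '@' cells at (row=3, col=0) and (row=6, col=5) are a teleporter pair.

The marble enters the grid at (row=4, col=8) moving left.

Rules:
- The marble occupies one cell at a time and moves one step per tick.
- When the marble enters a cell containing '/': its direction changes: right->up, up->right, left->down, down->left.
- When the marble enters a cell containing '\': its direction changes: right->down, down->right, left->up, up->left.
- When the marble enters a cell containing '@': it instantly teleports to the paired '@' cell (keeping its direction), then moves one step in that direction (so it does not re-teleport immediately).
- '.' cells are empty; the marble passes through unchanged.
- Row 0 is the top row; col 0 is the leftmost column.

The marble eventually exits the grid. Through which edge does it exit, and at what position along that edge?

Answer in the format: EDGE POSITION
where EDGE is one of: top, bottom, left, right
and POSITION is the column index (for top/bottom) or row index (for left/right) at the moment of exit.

Step 1: enter (4,8), '.' pass, move left to (4,7)
Step 2: enter (4,7), '/' deflects left->down, move down to (5,7)
Step 3: enter (5,7), '\' deflects down->right, move right to (5,8)
Step 4: enter (5,8), '.' pass, move right to (5,9)
Step 5: at (5,9) — EXIT via right edge, pos 5

Answer: right 5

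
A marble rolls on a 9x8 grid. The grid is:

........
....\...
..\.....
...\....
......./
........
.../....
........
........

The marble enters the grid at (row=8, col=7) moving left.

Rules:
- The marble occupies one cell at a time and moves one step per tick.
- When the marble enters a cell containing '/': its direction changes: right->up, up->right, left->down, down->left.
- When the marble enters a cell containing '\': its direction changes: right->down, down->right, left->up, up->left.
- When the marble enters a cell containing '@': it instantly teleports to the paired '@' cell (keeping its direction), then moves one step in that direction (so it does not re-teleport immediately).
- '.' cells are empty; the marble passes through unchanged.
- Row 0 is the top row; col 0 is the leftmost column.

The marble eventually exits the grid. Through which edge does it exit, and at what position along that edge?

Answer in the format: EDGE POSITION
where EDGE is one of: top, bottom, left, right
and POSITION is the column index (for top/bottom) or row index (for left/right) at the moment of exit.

Step 1: enter (8,7), '.' pass, move left to (8,6)
Step 2: enter (8,6), '.' pass, move left to (8,5)
Step 3: enter (8,5), '.' pass, move left to (8,4)
Step 4: enter (8,4), '.' pass, move left to (8,3)
Step 5: enter (8,3), '.' pass, move left to (8,2)
Step 6: enter (8,2), '.' pass, move left to (8,1)
Step 7: enter (8,1), '.' pass, move left to (8,0)
Step 8: enter (8,0), '.' pass, move left to (8,-1)
Step 9: at (8,-1) — EXIT via left edge, pos 8

Answer: left 8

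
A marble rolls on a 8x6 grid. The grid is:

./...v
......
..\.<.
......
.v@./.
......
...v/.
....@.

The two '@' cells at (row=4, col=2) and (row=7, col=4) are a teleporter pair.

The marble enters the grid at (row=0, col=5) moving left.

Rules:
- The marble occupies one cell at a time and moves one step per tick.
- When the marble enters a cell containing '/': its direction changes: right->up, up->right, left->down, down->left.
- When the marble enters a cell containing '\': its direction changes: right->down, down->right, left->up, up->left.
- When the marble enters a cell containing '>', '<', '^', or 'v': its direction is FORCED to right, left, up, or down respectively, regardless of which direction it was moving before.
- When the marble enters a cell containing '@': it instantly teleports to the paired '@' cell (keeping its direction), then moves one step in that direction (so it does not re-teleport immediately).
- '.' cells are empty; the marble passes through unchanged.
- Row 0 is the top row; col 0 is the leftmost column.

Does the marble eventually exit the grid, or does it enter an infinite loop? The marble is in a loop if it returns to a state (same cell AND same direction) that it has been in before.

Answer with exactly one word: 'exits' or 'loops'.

Step 1: enter (0,5), 'v' forces left->down, move down to (1,5)
Step 2: enter (1,5), '.' pass, move down to (2,5)
Step 3: enter (2,5), '.' pass, move down to (3,5)
Step 4: enter (3,5), '.' pass, move down to (4,5)
Step 5: enter (4,5), '.' pass, move down to (5,5)
Step 6: enter (5,5), '.' pass, move down to (6,5)
Step 7: enter (6,5), '.' pass, move down to (7,5)
Step 8: enter (7,5), '.' pass, move down to (8,5)
Step 9: at (8,5) — EXIT via bottom edge, pos 5

Answer: exits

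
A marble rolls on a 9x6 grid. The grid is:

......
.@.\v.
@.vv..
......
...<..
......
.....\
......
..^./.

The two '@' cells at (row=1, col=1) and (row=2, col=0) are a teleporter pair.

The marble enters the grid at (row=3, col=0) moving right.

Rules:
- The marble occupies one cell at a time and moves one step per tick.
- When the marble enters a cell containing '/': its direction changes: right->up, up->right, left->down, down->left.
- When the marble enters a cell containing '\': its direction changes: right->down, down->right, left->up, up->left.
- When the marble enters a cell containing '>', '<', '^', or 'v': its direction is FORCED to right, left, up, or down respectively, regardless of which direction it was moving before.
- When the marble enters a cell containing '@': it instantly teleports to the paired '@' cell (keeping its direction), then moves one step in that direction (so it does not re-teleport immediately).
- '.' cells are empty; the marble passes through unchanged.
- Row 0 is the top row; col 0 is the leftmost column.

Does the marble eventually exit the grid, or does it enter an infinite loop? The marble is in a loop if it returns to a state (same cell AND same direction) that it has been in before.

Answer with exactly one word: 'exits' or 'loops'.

Step 1: enter (3,0), '.' pass, move right to (3,1)
Step 2: enter (3,1), '.' pass, move right to (3,2)
Step 3: enter (3,2), '.' pass, move right to (3,3)
Step 4: enter (3,3), '.' pass, move right to (3,4)
Step 5: enter (3,4), '.' pass, move right to (3,5)
Step 6: enter (3,5), '.' pass, move right to (3,6)
Step 7: at (3,6) — EXIT via right edge, pos 3

Answer: exits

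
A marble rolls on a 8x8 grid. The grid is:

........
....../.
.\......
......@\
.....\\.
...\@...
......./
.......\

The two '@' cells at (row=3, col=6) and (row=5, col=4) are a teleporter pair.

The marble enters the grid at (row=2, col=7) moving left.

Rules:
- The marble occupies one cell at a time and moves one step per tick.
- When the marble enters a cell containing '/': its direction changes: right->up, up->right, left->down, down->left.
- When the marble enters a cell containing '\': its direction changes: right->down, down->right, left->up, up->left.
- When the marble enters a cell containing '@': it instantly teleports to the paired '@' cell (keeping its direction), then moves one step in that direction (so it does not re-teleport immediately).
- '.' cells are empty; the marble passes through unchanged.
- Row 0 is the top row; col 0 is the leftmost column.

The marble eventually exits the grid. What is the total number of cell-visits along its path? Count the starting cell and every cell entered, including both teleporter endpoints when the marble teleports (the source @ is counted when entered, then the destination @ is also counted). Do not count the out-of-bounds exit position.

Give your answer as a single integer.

Answer: 9

Derivation:
Step 1: enter (2,7), '.' pass, move left to (2,6)
Step 2: enter (2,6), '.' pass, move left to (2,5)
Step 3: enter (2,5), '.' pass, move left to (2,4)
Step 4: enter (2,4), '.' pass, move left to (2,3)
Step 5: enter (2,3), '.' pass, move left to (2,2)
Step 6: enter (2,2), '.' pass, move left to (2,1)
Step 7: enter (2,1), '\' deflects left->up, move up to (1,1)
Step 8: enter (1,1), '.' pass, move up to (0,1)
Step 9: enter (0,1), '.' pass, move up to (-1,1)
Step 10: at (-1,1) — EXIT via top edge, pos 1
Path length (cell visits): 9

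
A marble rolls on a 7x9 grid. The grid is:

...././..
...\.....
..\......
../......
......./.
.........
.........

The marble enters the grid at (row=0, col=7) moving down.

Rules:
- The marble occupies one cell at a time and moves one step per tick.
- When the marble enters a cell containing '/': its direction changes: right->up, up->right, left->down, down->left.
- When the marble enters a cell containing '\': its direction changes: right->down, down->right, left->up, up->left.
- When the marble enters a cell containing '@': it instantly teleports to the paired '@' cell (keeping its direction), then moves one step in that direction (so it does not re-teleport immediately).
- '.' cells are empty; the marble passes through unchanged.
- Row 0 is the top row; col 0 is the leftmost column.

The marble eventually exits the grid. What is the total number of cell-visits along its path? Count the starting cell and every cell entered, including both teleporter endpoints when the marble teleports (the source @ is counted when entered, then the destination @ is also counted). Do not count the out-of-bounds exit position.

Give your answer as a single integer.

Answer: 12

Derivation:
Step 1: enter (0,7), '.' pass, move down to (1,7)
Step 2: enter (1,7), '.' pass, move down to (2,7)
Step 3: enter (2,7), '.' pass, move down to (3,7)
Step 4: enter (3,7), '.' pass, move down to (4,7)
Step 5: enter (4,7), '/' deflects down->left, move left to (4,6)
Step 6: enter (4,6), '.' pass, move left to (4,5)
Step 7: enter (4,5), '.' pass, move left to (4,4)
Step 8: enter (4,4), '.' pass, move left to (4,3)
Step 9: enter (4,3), '.' pass, move left to (4,2)
Step 10: enter (4,2), '.' pass, move left to (4,1)
Step 11: enter (4,1), '.' pass, move left to (4,0)
Step 12: enter (4,0), '.' pass, move left to (4,-1)
Step 13: at (4,-1) — EXIT via left edge, pos 4
Path length (cell visits): 12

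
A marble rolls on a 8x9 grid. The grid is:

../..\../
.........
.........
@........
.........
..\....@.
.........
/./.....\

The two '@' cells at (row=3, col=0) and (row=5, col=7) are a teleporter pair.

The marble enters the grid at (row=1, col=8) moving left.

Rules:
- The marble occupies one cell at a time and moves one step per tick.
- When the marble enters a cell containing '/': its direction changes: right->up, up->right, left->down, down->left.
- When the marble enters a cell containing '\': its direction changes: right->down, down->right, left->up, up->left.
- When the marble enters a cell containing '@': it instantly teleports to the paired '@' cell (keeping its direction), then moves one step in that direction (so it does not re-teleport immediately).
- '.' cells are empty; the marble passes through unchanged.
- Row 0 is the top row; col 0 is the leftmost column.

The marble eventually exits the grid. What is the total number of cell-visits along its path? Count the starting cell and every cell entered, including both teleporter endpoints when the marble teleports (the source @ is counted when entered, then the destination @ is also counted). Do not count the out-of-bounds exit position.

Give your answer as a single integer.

Answer: 9

Derivation:
Step 1: enter (1,8), '.' pass, move left to (1,7)
Step 2: enter (1,7), '.' pass, move left to (1,6)
Step 3: enter (1,6), '.' pass, move left to (1,5)
Step 4: enter (1,5), '.' pass, move left to (1,4)
Step 5: enter (1,4), '.' pass, move left to (1,3)
Step 6: enter (1,3), '.' pass, move left to (1,2)
Step 7: enter (1,2), '.' pass, move left to (1,1)
Step 8: enter (1,1), '.' pass, move left to (1,0)
Step 9: enter (1,0), '.' pass, move left to (1,-1)
Step 10: at (1,-1) — EXIT via left edge, pos 1
Path length (cell visits): 9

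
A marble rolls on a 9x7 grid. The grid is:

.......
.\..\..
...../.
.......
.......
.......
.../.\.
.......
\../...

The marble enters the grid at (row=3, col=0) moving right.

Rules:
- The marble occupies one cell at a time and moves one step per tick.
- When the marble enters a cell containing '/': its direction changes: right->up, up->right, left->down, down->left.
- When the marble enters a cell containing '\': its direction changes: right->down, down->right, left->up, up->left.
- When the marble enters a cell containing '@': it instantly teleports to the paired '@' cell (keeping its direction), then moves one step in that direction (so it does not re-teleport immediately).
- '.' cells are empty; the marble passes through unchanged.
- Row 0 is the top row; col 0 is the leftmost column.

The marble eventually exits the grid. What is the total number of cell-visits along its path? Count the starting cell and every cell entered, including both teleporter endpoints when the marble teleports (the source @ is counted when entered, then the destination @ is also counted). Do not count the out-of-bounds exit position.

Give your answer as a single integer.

Step 1: enter (3,0), '.' pass, move right to (3,1)
Step 2: enter (3,1), '.' pass, move right to (3,2)
Step 3: enter (3,2), '.' pass, move right to (3,3)
Step 4: enter (3,3), '.' pass, move right to (3,4)
Step 5: enter (3,4), '.' pass, move right to (3,5)
Step 6: enter (3,5), '.' pass, move right to (3,6)
Step 7: enter (3,6), '.' pass, move right to (3,7)
Step 8: at (3,7) — EXIT via right edge, pos 3
Path length (cell visits): 7

Answer: 7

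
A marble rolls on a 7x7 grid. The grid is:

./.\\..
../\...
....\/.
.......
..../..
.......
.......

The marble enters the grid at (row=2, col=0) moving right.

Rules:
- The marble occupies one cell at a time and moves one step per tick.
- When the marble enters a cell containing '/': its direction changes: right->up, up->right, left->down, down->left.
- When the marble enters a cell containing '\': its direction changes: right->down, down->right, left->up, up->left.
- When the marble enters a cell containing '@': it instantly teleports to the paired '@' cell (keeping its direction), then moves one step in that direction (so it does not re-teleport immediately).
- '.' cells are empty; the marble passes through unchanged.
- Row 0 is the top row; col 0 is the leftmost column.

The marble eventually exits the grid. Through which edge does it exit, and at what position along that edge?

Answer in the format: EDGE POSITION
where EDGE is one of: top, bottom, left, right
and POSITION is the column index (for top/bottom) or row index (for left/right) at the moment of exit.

Step 1: enter (2,0), '.' pass, move right to (2,1)
Step 2: enter (2,1), '.' pass, move right to (2,2)
Step 3: enter (2,2), '.' pass, move right to (2,3)
Step 4: enter (2,3), '.' pass, move right to (2,4)
Step 5: enter (2,4), '\' deflects right->down, move down to (3,4)
Step 6: enter (3,4), '.' pass, move down to (4,4)
Step 7: enter (4,4), '/' deflects down->left, move left to (4,3)
Step 8: enter (4,3), '.' pass, move left to (4,2)
Step 9: enter (4,2), '.' pass, move left to (4,1)
Step 10: enter (4,1), '.' pass, move left to (4,0)
Step 11: enter (4,0), '.' pass, move left to (4,-1)
Step 12: at (4,-1) — EXIT via left edge, pos 4

Answer: left 4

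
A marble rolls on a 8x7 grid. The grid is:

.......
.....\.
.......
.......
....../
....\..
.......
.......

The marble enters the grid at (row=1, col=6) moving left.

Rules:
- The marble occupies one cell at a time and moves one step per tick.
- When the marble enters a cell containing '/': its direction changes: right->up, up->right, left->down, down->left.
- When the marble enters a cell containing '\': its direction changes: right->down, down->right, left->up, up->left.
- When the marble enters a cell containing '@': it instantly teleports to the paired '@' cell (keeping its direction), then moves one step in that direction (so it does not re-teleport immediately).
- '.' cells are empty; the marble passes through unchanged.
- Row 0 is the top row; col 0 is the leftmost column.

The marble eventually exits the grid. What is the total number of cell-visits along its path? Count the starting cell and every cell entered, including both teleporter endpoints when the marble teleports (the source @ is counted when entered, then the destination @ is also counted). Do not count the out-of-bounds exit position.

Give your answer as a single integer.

Step 1: enter (1,6), '.' pass, move left to (1,5)
Step 2: enter (1,5), '\' deflects left->up, move up to (0,5)
Step 3: enter (0,5), '.' pass, move up to (-1,5)
Step 4: at (-1,5) — EXIT via top edge, pos 5
Path length (cell visits): 3

Answer: 3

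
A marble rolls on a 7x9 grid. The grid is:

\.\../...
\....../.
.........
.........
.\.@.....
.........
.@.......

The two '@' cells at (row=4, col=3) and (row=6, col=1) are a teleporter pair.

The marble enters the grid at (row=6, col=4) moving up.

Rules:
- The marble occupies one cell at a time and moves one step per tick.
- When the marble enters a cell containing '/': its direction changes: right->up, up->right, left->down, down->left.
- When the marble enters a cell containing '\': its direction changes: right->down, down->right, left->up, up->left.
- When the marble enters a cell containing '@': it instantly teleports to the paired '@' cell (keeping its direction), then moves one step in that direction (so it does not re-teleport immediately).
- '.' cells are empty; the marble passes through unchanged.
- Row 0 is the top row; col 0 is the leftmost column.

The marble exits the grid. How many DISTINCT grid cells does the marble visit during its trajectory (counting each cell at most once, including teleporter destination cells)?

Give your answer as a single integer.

Answer: 7

Derivation:
Step 1: enter (6,4), '.' pass, move up to (5,4)
Step 2: enter (5,4), '.' pass, move up to (4,4)
Step 3: enter (4,4), '.' pass, move up to (3,4)
Step 4: enter (3,4), '.' pass, move up to (2,4)
Step 5: enter (2,4), '.' pass, move up to (1,4)
Step 6: enter (1,4), '.' pass, move up to (0,4)
Step 7: enter (0,4), '.' pass, move up to (-1,4)
Step 8: at (-1,4) — EXIT via top edge, pos 4
Distinct cells visited: 7 (path length 7)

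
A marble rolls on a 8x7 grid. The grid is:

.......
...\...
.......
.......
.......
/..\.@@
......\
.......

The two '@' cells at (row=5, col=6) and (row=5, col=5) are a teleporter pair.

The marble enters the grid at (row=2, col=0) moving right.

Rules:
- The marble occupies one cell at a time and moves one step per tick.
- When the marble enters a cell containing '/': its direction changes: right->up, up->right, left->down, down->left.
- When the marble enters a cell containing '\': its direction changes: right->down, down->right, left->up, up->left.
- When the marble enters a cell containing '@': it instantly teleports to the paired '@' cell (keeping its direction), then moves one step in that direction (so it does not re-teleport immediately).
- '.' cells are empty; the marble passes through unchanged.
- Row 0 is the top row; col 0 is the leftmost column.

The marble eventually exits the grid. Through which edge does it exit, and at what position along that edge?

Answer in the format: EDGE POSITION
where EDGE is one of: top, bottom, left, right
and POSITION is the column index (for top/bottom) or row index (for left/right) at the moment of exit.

Answer: right 2

Derivation:
Step 1: enter (2,0), '.' pass, move right to (2,1)
Step 2: enter (2,1), '.' pass, move right to (2,2)
Step 3: enter (2,2), '.' pass, move right to (2,3)
Step 4: enter (2,3), '.' pass, move right to (2,4)
Step 5: enter (2,4), '.' pass, move right to (2,5)
Step 6: enter (2,5), '.' pass, move right to (2,6)
Step 7: enter (2,6), '.' pass, move right to (2,7)
Step 8: at (2,7) — EXIT via right edge, pos 2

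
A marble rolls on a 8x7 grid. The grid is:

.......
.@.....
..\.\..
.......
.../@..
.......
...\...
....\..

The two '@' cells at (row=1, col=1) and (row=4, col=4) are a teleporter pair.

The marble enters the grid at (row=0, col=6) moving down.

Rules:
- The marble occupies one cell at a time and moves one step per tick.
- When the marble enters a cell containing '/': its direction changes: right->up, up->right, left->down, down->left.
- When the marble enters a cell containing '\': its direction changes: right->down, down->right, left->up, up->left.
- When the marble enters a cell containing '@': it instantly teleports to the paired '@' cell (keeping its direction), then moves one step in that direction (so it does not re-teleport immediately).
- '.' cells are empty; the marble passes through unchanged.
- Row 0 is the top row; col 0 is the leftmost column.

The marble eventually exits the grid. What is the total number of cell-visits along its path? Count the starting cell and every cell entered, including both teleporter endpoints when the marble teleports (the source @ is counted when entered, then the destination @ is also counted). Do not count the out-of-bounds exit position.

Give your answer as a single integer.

Step 1: enter (0,6), '.' pass, move down to (1,6)
Step 2: enter (1,6), '.' pass, move down to (2,6)
Step 3: enter (2,6), '.' pass, move down to (3,6)
Step 4: enter (3,6), '.' pass, move down to (4,6)
Step 5: enter (4,6), '.' pass, move down to (5,6)
Step 6: enter (5,6), '.' pass, move down to (6,6)
Step 7: enter (6,6), '.' pass, move down to (7,6)
Step 8: enter (7,6), '.' pass, move down to (8,6)
Step 9: at (8,6) — EXIT via bottom edge, pos 6
Path length (cell visits): 8

Answer: 8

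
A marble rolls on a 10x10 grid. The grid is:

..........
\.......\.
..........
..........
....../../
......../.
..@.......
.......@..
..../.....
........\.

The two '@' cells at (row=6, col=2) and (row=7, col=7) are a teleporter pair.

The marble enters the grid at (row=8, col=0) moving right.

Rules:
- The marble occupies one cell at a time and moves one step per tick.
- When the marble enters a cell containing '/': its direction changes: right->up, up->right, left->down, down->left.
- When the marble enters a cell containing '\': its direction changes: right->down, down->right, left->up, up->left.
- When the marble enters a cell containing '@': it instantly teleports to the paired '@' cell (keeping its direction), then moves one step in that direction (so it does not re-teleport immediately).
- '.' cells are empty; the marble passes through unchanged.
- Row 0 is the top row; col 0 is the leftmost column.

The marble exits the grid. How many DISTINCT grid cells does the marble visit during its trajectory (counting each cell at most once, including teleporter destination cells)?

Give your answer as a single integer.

Step 1: enter (8,0), '.' pass, move right to (8,1)
Step 2: enter (8,1), '.' pass, move right to (8,2)
Step 3: enter (8,2), '.' pass, move right to (8,3)
Step 4: enter (8,3), '.' pass, move right to (8,4)
Step 5: enter (8,4), '/' deflects right->up, move up to (7,4)
Step 6: enter (7,4), '.' pass, move up to (6,4)
Step 7: enter (6,4), '.' pass, move up to (5,4)
Step 8: enter (5,4), '.' pass, move up to (4,4)
Step 9: enter (4,4), '.' pass, move up to (3,4)
Step 10: enter (3,4), '.' pass, move up to (2,4)
Step 11: enter (2,4), '.' pass, move up to (1,4)
Step 12: enter (1,4), '.' pass, move up to (0,4)
Step 13: enter (0,4), '.' pass, move up to (-1,4)
Step 14: at (-1,4) — EXIT via top edge, pos 4
Distinct cells visited: 13 (path length 13)

Answer: 13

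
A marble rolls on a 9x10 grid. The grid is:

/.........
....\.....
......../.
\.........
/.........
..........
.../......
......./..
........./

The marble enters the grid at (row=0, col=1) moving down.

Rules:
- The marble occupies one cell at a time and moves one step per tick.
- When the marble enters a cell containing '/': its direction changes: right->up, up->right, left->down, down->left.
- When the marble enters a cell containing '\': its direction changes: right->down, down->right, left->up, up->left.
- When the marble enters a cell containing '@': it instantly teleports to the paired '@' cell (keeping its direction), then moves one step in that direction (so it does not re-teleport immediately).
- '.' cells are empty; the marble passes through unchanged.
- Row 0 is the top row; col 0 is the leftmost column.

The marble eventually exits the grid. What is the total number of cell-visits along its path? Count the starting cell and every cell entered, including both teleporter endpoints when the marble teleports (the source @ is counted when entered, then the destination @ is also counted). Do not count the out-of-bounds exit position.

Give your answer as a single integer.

Step 1: enter (0,1), '.' pass, move down to (1,1)
Step 2: enter (1,1), '.' pass, move down to (2,1)
Step 3: enter (2,1), '.' pass, move down to (3,1)
Step 4: enter (3,1), '.' pass, move down to (4,1)
Step 5: enter (4,1), '.' pass, move down to (5,1)
Step 6: enter (5,1), '.' pass, move down to (6,1)
Step 7: enter (6,1), '.' pass, move down to (7,1)
Step 8: enter (7,1), '.' pass, move down to (8,1)
Step 9: enter (8,1), '.' pass, move down to (9,1)
Step 10: at (9,1) — EXIT via bottom edge, pos 1
Path length (cell visits): 9

Answer: 9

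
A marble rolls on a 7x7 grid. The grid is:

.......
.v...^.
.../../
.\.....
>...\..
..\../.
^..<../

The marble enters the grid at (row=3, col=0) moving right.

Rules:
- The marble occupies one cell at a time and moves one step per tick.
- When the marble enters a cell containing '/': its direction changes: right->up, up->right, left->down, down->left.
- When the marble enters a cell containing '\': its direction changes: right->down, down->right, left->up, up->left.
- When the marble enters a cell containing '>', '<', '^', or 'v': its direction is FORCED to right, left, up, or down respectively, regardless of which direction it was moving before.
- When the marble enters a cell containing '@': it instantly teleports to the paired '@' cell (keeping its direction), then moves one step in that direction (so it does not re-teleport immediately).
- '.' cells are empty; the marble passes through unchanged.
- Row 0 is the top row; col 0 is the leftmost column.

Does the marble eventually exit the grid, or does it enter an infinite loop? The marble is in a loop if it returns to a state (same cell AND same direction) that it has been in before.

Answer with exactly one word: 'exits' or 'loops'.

Step 1: enter (3,0), '.' pass, move right to (3,1)
Step 2: enter (3,1), '\' deflects right->down, move down to (4,1)
Step 3: enter (4,1), '.' pass, move down to (5,1)
Step 4: enter (5,1), '.' pass, move down to (6,1)
Step 5: enter (6,1), '.' pass, move down to (7,1)
Step 6: at (7,1) — EXIT via bottom edge, pos 1

Answer: exits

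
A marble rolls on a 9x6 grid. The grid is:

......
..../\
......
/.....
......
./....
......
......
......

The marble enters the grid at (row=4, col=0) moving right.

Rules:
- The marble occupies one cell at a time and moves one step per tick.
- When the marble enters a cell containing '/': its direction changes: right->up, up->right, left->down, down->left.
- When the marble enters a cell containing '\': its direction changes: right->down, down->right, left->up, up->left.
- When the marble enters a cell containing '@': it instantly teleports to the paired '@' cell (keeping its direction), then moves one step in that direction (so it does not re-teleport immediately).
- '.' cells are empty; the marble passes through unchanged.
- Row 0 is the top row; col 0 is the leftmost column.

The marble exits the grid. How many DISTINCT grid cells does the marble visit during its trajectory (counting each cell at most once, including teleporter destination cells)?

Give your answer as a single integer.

Answer: 6

Derivation:
Step 1: enter (4,0), '.' pass, move right to (4,1)
Step 2: enter (4,1), '.' pass, move right to (4,2)
Step 3: enter (4,2), '.' pass, move right to (4,3)
Step 4: enter (4,3), '.' pass, move right to (4,4)
Step 5: enter (4,4), '.' pass, move right to (4,5)
Step 6: enter (4,5), '.' pass, move right to (4,6)
Step 7: at (4,6) — EXIT via right edge, pos 4
Distinct cells visited: 6 (path length 6)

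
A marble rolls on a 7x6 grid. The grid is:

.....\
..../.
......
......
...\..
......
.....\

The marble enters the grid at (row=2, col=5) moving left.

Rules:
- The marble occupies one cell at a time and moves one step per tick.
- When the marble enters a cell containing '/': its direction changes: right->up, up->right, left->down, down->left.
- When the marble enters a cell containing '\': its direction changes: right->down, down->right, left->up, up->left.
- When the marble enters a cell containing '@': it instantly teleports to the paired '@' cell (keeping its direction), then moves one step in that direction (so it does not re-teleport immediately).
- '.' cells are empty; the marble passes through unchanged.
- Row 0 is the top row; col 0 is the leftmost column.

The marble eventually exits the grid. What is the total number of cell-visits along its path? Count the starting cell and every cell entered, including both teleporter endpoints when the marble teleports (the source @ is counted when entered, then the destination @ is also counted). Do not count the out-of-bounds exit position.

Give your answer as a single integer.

Answer: 6

Derivation:
Step 1: enter (2,5), '.' pass, move left to (2,4)
Step 2: enter (2,4), '.' pass, move left to (2,3)
Step 3: enter (2,3), '.' pass, move left to (2,2)
Step 4: enter (2,2), '.' pass, move left to (2,1)
Step 5: enter (2,1), '.' pass, move left to (2,0)
Step 6: enter (2,0), '.' pass, move left to (2,-1)
Step 7: at (2,-1) — EXIT via left edge, pos 2
Path length (cell visits): 6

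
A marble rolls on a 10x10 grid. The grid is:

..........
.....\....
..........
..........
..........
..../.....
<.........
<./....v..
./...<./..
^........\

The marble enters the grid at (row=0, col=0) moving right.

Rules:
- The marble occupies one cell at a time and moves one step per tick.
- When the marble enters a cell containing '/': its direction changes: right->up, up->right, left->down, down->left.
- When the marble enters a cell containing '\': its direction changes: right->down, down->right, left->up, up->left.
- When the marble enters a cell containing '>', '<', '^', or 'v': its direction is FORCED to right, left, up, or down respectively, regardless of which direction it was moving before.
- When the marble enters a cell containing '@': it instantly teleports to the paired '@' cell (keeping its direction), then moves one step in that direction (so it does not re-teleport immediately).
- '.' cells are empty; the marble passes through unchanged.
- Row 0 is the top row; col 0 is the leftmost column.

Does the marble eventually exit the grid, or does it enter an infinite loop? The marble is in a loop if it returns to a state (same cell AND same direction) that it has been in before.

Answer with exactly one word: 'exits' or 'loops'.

Answer: exits

Derivation:
Step 1: enter (0,0), '.' pass, move right to (0,1)
Step 2: enter (0,1), '.' pass, move right to (0,2)
Step 3: enter (0,2), '.' pass, move right to (0,3)
Step 4: enter (0,3), '.' pass, move right to (0,4)
Step 5: enter (0,4), '.' pass, move right to (0,5)
Step 6: enter (0,5), '.' pass, move right to (0,6)
Step 7: enter (0,6), '.' pass, move right to (0,7)
Step 8: enter (0,7), '.' pass, move right to (0,8)
Step 9: enter (0,8), '.' pass, move right to (0,9)
Step 10: enter (0,9), '.' pass, move right to (0,10)
Step 11: at (0,10) — EXIT via right edge, pos 0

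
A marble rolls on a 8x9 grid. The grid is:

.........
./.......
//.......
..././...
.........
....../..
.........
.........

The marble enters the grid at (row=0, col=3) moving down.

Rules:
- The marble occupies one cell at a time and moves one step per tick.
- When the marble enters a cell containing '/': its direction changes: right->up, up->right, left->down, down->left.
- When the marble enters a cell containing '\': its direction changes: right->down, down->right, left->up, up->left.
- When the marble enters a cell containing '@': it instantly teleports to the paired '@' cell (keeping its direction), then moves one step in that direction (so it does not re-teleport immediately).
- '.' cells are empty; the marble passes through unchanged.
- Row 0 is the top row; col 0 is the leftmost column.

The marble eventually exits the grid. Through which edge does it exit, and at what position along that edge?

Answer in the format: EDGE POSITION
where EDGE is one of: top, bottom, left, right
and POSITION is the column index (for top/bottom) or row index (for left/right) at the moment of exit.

Step 1: enter (0,3), '.' pass, move down to (1,3)
Step 2: enter (1,3), '.' pass, move down to (2,3)
Step 3: enter (2,3), '.' pass, move down to (3,3)
Step 4: enter (3,3), '/' deflects down->left, move left to (3,2)
Step 5: enter (3,2), '.' pass, move left to (3,1)
Step 6: enter (3,1), '.' pass, move left to (3,0)
Step 7: enter (3,0), '.' pass, move left to (3,-1)
Step 8: at (3,-1) — EXIT via left edge, pos 3

Answer: left 3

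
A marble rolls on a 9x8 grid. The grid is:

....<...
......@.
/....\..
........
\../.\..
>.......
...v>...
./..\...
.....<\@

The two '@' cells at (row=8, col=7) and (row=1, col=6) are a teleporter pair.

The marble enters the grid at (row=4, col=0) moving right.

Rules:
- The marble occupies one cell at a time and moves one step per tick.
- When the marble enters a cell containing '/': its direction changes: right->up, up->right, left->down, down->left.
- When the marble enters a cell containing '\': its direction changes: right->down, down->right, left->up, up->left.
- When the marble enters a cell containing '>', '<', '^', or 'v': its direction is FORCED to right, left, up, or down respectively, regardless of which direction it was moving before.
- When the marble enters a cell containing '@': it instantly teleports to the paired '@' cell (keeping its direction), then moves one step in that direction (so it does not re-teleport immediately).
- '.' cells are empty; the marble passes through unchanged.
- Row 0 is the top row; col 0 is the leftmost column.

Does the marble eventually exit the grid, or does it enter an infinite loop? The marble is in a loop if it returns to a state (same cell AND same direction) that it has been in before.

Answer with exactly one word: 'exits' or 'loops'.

Step 1: enter (4,0), '\' deflects right->down, move down to (5,0)
Step 2: enter (5,0), '>' forces down->right, move right to (5,1)
Step 3: enter (5,1), '.' pass, move right to (5,2)
Step 4: enter (5,2), '.' pass, move right to (5,3)
Step 5: enter (5,3), '.' pass, move right to (5,4)
Step 6: enter (5,4), '.' pass, move right to (5,5)
Step 7: enter (5,5), '.' pass, move right to (5,6)
Step 8: enter (5,6), '.' pass, move right to (5,7)
Step 9: enter (5,7), '.' pass, move right to (5,8)
Step 10: at (5,8) — EXIT via right edge, pos 5

Answer: exits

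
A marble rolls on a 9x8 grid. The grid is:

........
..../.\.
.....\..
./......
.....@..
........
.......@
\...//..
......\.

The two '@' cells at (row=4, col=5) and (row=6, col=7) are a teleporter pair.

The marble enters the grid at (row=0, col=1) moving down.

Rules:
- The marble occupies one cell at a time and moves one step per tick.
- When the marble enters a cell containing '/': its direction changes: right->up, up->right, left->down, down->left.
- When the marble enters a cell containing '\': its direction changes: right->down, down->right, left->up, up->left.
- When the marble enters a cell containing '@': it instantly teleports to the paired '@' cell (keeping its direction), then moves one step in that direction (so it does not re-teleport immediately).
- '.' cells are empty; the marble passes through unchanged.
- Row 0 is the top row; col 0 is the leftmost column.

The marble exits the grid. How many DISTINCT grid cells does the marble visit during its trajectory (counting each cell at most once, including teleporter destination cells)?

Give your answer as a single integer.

Answer: 5

Derivation:
Step 1: enter (0,1), '.' pass, move down to (1,1)
Step 2: enter (1,1), '.' pass, move down to (2,1)
Step 3: enter (2,1), '.' pass, move down to (3,1)
Step 4: enter (3,1), '/' deflects down->left, move left to (3,0)
Step 5: enter (3,0), '.' pass, move left to (3,-1)
Step 6: at (3,-1) — EXIT via left edge, pos 3
Distinct cells visited: 5 (path length 5)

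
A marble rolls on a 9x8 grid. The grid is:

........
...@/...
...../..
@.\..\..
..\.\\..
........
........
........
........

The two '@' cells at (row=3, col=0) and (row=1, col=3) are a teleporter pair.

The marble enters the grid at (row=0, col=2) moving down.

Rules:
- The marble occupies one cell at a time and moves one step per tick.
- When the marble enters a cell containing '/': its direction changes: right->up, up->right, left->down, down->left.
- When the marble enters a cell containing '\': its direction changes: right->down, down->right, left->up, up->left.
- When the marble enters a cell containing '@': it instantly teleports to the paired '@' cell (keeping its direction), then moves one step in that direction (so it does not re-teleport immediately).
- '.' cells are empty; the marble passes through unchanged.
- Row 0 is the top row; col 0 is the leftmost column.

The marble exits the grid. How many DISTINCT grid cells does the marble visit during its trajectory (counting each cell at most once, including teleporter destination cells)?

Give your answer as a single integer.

Answer: 10

Derivation:
Step 1: enter (0,2), '.' pass, move down to (1,2)
Step 2: enter (1,2), '.' pass, move down to (2,2)
Step 3: enter (2,2), '.' pass, move down to (3,2)
Step 4: enter (3,2), '\' deflects down->right, move right to (3,3)
Step 5: enter (3,3), '.' pass, move right to (3,4)
Step 6: enter (3,4), '.' pass, move right to (3,5)
Step 7: enter (3,5), '\' deflects right->down, move down to (4,5)
Step 8: enter (4,5), '\' deflects down->right, move right to (4,6)
Step 9: enter (4,6), '.' pass, move right to (4,7)
Step 10: enter (4,7), '.' pass, move right to (4,8)
Step 11: at (4,8) — EXIT via right edge, pos 4
Distinct cells visited: 10 (path length 10)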